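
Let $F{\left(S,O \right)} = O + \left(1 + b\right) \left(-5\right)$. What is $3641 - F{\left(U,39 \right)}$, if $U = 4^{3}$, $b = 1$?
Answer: $3612$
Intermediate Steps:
$U = 64$
$F{\left(S,O \right)} = -10 + O$ ($F{\left(S,O \right)} = O + \left(1 + 1\right) \left(-5\right) = O + 2 \left(-5\right) = O - 10 = -10 + O$)
$3641 - F{\left(U,39 \right)} = 3641 - \left(-10 + 39\right) = 3641 - 29 = 3612$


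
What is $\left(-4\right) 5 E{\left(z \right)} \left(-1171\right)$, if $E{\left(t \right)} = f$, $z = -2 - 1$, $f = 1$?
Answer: $23420$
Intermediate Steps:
$z = -3$ ($z = -2 - 1 = -3$)
$E{\left(t \right)} = 1$
$\left(-4\right) 5 E{\left(z \right)} \left(-1171\right) = \left(-4\right) 5 \cdot 1 \left(-1171\right) = \left(-20\right) 1 \left(-1171\right) = \left(-20\right) \left(-1171\right) = 23420$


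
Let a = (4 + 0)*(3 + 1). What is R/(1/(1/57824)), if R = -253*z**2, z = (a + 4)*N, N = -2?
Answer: -12650/1807 ≈ -7.0005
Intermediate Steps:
a = 16 (a = 4*4 = 16)
z = -40 (z = (16 + 4)*(-2) = 20*(-2) = -40)
R = -404800 (R = -253*(-40)**2 = -253*1600 = -404800)
R/(1/(1/57824)) = -404800/57824 = -404800*1/57824 = -12650/1807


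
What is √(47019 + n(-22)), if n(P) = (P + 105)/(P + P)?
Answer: √22756283/22 ≈ 216.83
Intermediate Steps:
n(P) = (105 + P)/(2*P) (n(P) = (105 + P)/((2*P)) = (105 + P)*(1/(2*P)) = (105 + P)/(2*P))
√(47019 + n(-22)) = √(47019 + (½)*(105 - 22)/(-22)) = √(47019 + (½)*(-1/22)*83) = √(47019 - 83/44) = √(2068753/44) = √22756283/22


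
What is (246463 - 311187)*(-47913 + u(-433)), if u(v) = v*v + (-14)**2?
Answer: -9046602928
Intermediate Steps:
u(v) = 196 + v**2 (u(v) = v**2 + 196 = 196 + v**2)
(246463 - 311187)*(-47913 + u(-433)) = (246463 - 311187)*(-47913 + (196 + (-433)**2)) = -64724*(-47913 + (196 + 187489)) = -64724*(-47913 + 187685) = -64724*139772 = -9046602928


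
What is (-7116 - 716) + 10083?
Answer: 2251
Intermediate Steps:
(-7116 - 716) + 10083 = -7832 + 10083 = 2251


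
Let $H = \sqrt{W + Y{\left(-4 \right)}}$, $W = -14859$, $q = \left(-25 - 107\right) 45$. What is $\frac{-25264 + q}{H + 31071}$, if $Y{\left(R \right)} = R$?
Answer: $- \frac{242384871}{241355476} + \frac{7801 i \sqrt{14863}}{241355476} \approx -1.0043 + 0.0039405 i$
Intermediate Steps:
$q = -5940$ ($q = \left(-132\right) 45 = -5940$)
$H = i \sqrt{14863}$ ($H = \sqrt{-14859 - 4} = \sqrt{-14863} = i \sqrt{14863} \approx 121.91 i$)
$\frac{-25264 + q}{H + 31071} = \frac{-25264 - 5940}{i \sqrt{14863} + 31071} = - \frac{31204}{31071 + i \sqrt{14863}}$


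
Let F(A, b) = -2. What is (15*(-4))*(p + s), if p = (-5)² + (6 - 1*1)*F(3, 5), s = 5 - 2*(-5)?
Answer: -1800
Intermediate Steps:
s = 15 (s = 5 + 10 = 15)
p = 15 (p = (-5)² + (6 - 1*1)*(-2) = 25 + (6 - 1)*(-2) = 25 + 5*(-2) = 25 - 10 = 15)
(15*(-4))*(p + s) = (15*(-4))*(15 + 15) = -60*30 = -1800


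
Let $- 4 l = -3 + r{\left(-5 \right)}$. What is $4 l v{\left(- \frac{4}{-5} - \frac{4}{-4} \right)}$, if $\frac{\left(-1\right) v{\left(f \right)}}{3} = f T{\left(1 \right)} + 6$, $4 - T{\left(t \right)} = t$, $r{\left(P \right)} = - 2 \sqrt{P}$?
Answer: $- \frac{513}{5} - \frac{342 i \sqrt{5}}{5} \approx -102.6 - 152.95 i$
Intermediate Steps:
$l = \frac{3}{4} + \frac{i \sqrt{5}}{2}$ ($l = - \frac{-3 - 2 \sqrt{-5}}{4} = - \frac{-3 - 2 i \sqrt{5}}{4} = \frac{3}{4} + \frac{i \sqrt{5}}{2} \approx 0.75 + 1.118 i$)
$T{\left(t \right)} = 4 - t$
$v{\left(f \right)} = -18 - 9 f$ ($v{\left(f \right)} = - 3 \left(f \left(4 - 1\right) + 6\right) = - 3 \left(f 3 + 6\right) = - 3 \left(3 f + 6\right) = - 3 \left(6 + 3 f\right) = -18 - 9 f$)
$4 l v{\left(- \frac{4}{-5} - \frac{4}{-4} \right)} = 4 \left(\frac{3}{4} + \frac{i \sqrt{5}}{2}\right) \left(-18 - 9 \left(- \frac{4}{-5} - \frac{4}{-4}\right)\right) = \left(3 + 2 i \sqrt{5}\right) \left(-18 - 9 \left(\left(-4\right) \left(- \frac{1}{5}\right) - -1\right)\right) = \left(3 + 2 i \sqrt{5}\right) \left(-18 - 9 \left(\frac{4}{5} + 1\right)\right) = \left(3 + 2 i \sqrt{5}\right) \left(-18 - \frac{81}{5}\right) = \left(3 + 2 i \sqrt{5}\right) \left(- \frac{171}{5}\right) = - \frac{513}{5} - \frac{342 i \sqrt{5}}{5}$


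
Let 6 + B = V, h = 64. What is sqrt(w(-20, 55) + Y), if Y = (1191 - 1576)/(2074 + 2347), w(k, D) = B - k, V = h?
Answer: sqrt(1522826713)/4421 ≈ 8.8268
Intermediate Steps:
V = 64
B = 58 (B = -6 + 64 = 58)
w(k, D) = 58 - k
Y = -385/4421 ≈ -0.087084
sqrt(w(-20, 55) + Y) = sqrt((58 - 1*(-20)) - 385/4421) = sqrt((58 + 20) - 385/4421) = sqrt(78 - 385/4421) = sqrt(344453/4421) = sqrt(1522826713)/4421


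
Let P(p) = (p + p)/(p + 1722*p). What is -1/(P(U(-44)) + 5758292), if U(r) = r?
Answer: -1723/9921537118 ≈ -1.7366e-7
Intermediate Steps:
P(p) = 2/1723 (P(p) = (2*p)/((1723*p)) = (2*p)*(1/(1723*p)) = 2/1723)
-1/(P(U(-44)) + 5758292) = -1/(2/1723 + 5758292) = -1/9921537118/1723 = -1*1723/9921537118 = -1723/9921537118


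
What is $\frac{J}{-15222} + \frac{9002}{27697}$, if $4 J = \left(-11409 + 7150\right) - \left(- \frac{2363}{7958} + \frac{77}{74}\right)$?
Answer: $\frac{98064635901449}{248279066122728} \approx 0.39498$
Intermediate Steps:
$J = - \frac{627132233}{588892}$ ($J = \frac{\left(-11409 + 7150\right) - \left(- \frac{2363}{7958} + \frac{77}{74}\right)}{4} = \frac{-4259 - \frac{109476}{147223}}{4} = \frac{1}{4} \left(- \frac{627132233}{147223}\right) = - \frac{627132233}{588892} \approx -1064.9$)
$\frac{J}{-15222} + \frac{9002}{27697} = - \frac{627132233}{588892 \left(-15222\right)} + \frac{9002}{27697} = \left(- \frac{627132233}{588892}\right) \left(- \frac{1}{15222}\right) + 9002 \cdot \frac{1}{27697} = \frac{627132233}{8964114024} + \frac{9002}{27697} = \frac{98064635901449}{248279066122728}$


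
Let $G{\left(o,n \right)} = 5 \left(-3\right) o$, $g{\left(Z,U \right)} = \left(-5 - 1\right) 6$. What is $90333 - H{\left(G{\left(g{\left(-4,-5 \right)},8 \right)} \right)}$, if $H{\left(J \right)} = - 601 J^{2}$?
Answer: $175341933$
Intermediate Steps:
$g{\left(Z,U \right)} = -36$ ($g{\left(Z,U \right)} = \left(-6\right) 6 = -36$)
$G{\left(o,n \right)} = - 15 o$
$90333 - H{\left(G{\left(g{\left(-4,-5 \right)},8 \right)} \right)} = 90333 - - 601 \left(\left(-15\right) \left(-36\right)\right)^{2} = 90333 - - 601 \cdot 540^{2} = 90333 - \left(-601\right) 291600 = 90333 - -175251600 = 90333 + 175251600 = 175341933$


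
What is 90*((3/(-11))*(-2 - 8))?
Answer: 2700/11 ≈ 245.45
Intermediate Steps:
90*((3/(-11))*(-2 - 8)) = 90*((3*(-1/11))*(-10)) = 90*(-3/11*(-10)) = 90*(30/11) = 2700/11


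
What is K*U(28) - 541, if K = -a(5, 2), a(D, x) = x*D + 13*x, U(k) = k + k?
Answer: -2557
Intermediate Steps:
U(k) = 2*k
a(D, x) = 13*x + D*x (a(D, x) = D*x + 13*x = 13*x + D*x)
K = -36 (K = -2*(13 + 5) = -2*18 = -1*36 = -36)
K*U(28) - 541 = -72*28 - 541 = -36*56 - 541 = -2016 - 541 = -2557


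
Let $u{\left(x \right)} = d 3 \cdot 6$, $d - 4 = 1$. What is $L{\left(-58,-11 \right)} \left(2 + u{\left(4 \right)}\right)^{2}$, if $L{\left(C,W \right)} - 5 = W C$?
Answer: $5442352$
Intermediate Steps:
$d = 5$ ($d = 4 + 1 = 5$)
$L{\left(C,W \right)} = 5 + C W$ ($L{\left(C,W \right)} = 5 + W C = 5 + C W$)
$u{\left(x \right)} = 90$ ($u{\left(x \right)} = 5 \cdot 3 \cdot 6 = 15 \cdot 6 = 90$)
$L{\left(-58,-11 \right)} \left(2 + u{\left(4 \right)}\right)^{2} = \left(5 - -638\right) \left(2 + 90\right)^{2} = \left(5 + 638\right) 92^{2} = 643 \cdot 8464 = 5442352$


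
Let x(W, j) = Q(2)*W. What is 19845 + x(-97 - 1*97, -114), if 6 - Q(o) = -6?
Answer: 17517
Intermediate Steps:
Q(o) = 12 (Q(o) = 6 - 1*(-6) = 6 + 6 = 12)
x(W, j) = 12*W
19845 + x(-97 - 1*97, -114) = 19845 + 12*(-97 - 1*97) = 19845 + 12*(-97 - 97) = 19845 + 12*(-194) = 19845 - 2328 = 17517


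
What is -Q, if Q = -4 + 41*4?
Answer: -160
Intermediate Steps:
Q = 160 (Q = -4 + 164 = 160)
-Q = -1*160 = -160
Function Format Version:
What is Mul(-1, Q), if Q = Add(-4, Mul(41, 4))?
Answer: -160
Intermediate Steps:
Q = 160 (Q = Add(-4, 164) = 160)
Mul(-1, Q) = Mul(-1, 160) = -160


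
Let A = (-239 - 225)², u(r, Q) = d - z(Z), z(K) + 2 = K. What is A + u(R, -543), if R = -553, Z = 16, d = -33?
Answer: 215249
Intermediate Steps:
z(K) = -2 + K
u(r, Q) = -47 (u(r, Q) = -33 - (-2 + 16) = -33 - 1*14 = -33 - 14 = -47)
A = 215296 (A = (-464)² = 215296)
A + u(R, -543) = 215296 - 47 = 215249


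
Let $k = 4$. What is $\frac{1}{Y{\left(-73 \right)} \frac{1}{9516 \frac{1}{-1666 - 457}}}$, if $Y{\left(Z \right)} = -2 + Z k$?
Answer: $\frac{1586}{104027} \approx 0.015246$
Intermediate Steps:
$Y{\left(Z \right)} = -2 + 4 Z$ ($Y{\left(Z \right)} = -2 + Z 4 = -2 + 4 Z$)
$\frac{1}{Y{\left(-73 \right)} \frac{1}{9516 \frac{1}{-1666 - 457}}} = \frac{1}{\left(-2 + 4 \left(-73\right)\right) \frac{1}{9516 \frac{1}{-1666 - 457}}} = \frac{1}{\left(-2 - 292\right) \frac{1}{9516 \frac{1}{-2123}}} = \frac{1}{\left(-294\right) \frac{1}{9516 \left(- \frac{1}{2123}\right)}} = \frac{1}{\left(-294\right) \frac{1}{- \frac{9516}{2123}}} = \frac{1}{\left(-294\right) \left(- \frac{2123}{9516}\right)} = \frac{1}{\frac{104027}{1586}} = \frac{1586}{104027}$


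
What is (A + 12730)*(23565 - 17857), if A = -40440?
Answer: -158168680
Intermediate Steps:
(A + 12730)*(23565 - 17857) = (-40440 + 12730)*(23565 - 17857) = -27710*5708 = -158168680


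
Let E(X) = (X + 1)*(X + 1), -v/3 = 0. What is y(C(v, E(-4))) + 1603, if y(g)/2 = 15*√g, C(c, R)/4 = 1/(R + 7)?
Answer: 1618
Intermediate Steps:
v = 0 (v = -3*0 = 0)
E(X) = (1 + X)² (E(X) = (1 + X)*(1 + X) = (1 + X)²)
C(c, R) = 4/(7 + R) (C(c, R) = 4/(R + 7) = 4/(7 + R))
y(g) = 30*√g (y(g) = 2*(15*√g) = 30*√g)
y(C(v, E(-4))) + 1603 = 30*√(4/(7 + (1 - 4)²)) + 1603 = 30*√(4/(7 + (-3)²)) + 1603 = 30*√(4/(7 + 9)) + 1603 = 30*√(4/16) + 1603 = 30*√(4*(1/16)) + 1603 = 30*√(¼) + 1603 = 30*(½) + 1603 = 15 + 1603 = 1618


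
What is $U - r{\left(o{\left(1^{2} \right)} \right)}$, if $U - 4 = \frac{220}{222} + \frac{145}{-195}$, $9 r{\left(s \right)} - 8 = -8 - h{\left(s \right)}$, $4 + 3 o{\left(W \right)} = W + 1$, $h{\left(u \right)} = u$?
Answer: $\frac{54199}{12987} \approx 4.1733$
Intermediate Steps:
$o{\left(W \right)} = -1 + \frac{W}{3}$ ($o{\left(W \right)} = - \frac{4}{3} + \frac{W + 1}{3} = - \frac{4}{3} + \frac{1 + W}{3} = - \frac{4}{3} + \left(\frac{1}{3} + \frac{W}{3}\right) = -1 + \frac{W}{3}$)
$r{\left(s \right)} = - \frac{s}{9}$ ($r{\left(s \right)} = \frac{8}{9} + \frac{-8 - s}{9} = \frac{8}{9} - \left(\frac{8}{9} + \frac{s}{9}\right) = - \frac{s}{9}$)
$U = \frac{2043}{481}$ ($U = 4 + \left(\frac{220}{222} + \frac{145}{-195}\right) = 4 + \left(220 \cdot \frac{1}{222} + 145 \left(- \frac{1}{195}\right)\right) = 4 + \left(\frac{110}{111} - \frac{29}{39}\right) = 4 + \frac{119}{481} = \frac{2043}{481} \approx 4.2474$)
$U - r{\left(o{\left(1^{2} \right)} \right)} = \frac{2043}{481} - - \frac{-1 + \frac{1^{2}}{3}}{9} = \frac{2043}{481} - - \frac{-1 + \frac{1}{3} \cdot 1}{9} = \frac{2043}{481} - - \frac{-1 + \frac{1}{3}}{9} = \frac{2043}{481} - \left(- \frac{1}{9}\right) \left(- \frac{2}{3}\right) = \frac{2043}{481} - \frac{2}{27} = \frac{54199}{12987}$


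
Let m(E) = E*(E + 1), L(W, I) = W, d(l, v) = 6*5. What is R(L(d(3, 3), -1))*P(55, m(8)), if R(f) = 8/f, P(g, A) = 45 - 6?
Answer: 52/5 ≈ 10.400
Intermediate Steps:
d(l, v) = 30
m(E) = E*(1 + E)
P(g, A) = 39
R(L(d(3, 3), -1))*P(55, m(8)) = (8/30)*39 = (8*(1/30))*39 = (4/15)*39 = 52/5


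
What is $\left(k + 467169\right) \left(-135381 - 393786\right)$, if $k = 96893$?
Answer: $-298482996354$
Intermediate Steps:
$\left(k + 467169\right) \left(-135381 - 393786\right) = \left(96893 + 467169\right) \left(-135381 - 393786\right) = 564062 \left(-529167\right) = -298482996354$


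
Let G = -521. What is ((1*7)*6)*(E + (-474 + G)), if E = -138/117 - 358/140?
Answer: -2726551/65 ≈ -41947.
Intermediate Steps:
E = -10201/2730 (E = -138*1/117 - 358*1/140 = -46/39 - 179/70 = -10201/2730 ≈ -3.7366)
((1*7)*6)*(E + (-474 + G)) = ((1*7)*6)*(-10201/2730 + (-474 - 521)) = (7*6)*(-10201/2730 - 995) = 42*(-2726551/2730) = -2726551/65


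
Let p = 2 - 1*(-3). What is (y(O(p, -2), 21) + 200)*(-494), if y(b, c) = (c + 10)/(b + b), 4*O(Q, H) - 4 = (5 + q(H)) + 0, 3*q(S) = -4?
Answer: -2364284/23 ≈ -1.0280e+5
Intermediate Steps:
q(S) = -4/3 (q(S) = (⅓)*(-4) = -4/3)
p = 5 (p = 2 + 3 = 5)
O(Q, H) = 23/12 (O(Q, H) = 1 + ((5 - 4/3) + 0)/4 = 1 + (11/3 + 0)/4 = 1 + (¼)*(11/3) = 1 + 11/12 = 23/12)
y(b, c) = (10 + c)/(2*b) (y(b, c) = (10 + c)/((2*b)) = (10 + c)*(1/(2*b)) = (10 + c)/(2*b))
(y(O(p, -2), 21) + 200)*(-494) = ((10 + 21)/(2*(23/12)) + 200)*(-494) = ((½)*(12/23)*31 + 200)*(-494) = (186/23 + 200)*(-494) = (4786/23)*(-494) = -2364284/23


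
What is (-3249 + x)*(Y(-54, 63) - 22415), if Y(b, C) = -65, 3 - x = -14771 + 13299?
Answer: 39879520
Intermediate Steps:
x = 1475 (x = 3 - (-14771 + 13299) = 3 - 1*(-1472) = 3 + 1472 = 1475)
(-3249 + x)*(Y(-54, 63) - 22415) = (-3249 + 1475)*(-65 - 22415) = -1774*(-22480) = 39879520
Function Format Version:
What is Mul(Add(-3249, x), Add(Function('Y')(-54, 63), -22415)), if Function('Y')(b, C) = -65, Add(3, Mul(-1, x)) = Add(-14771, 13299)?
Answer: 39879520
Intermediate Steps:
x = 1475 (x = Add(3, Mul(-1, Add(-14771, 13299))) = Add(3, Mul(-1, -1472)) = Add(3, 1472) = 1475)
Mul(Add(-3249, x), Add(Function('Y')(-54, 63), -22415)) = Mul(Add(-3249, 1475), Add(-65, -22415)) = Mul(-1774, -22480) = 39879520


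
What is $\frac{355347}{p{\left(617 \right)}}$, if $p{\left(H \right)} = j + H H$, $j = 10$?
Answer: $\frac{355347}{380699} \approx 0.93341$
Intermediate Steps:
$p{\left(H \right)} = 10 + H^{2}$ ($p{\left(H \right)} = 10 + H H = 10 + H^{2}$)
$\frac{355347}{p{\left(617 \right)}} = \frac{355347}{10 + 617^{2}} = \frac{355347}{10 + 380689} = \frac{355347}{380699}$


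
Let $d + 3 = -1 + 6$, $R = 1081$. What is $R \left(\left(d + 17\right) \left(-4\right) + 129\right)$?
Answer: $57293$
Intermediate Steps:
$d = 2$ ($d = -3 + \left(-1 + 6\right) = -3 + 5 = 2$)
$R \left(\left(d + 17\right) \left(-4\right) + 129\right) = 1081 \left(\left(2 + 17\right) \left(-4\right) + 129\right) = 1081 \left(19 \left(-4\right) + 129\right) = 1081 \left(-76 + 129\right) = 1081 \cdot 53 = 57293$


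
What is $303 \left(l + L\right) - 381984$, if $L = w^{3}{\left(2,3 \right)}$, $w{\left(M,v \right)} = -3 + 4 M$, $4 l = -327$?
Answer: $- \frac{1475517}{4} \approx -3.6888 \cdot 10^{5}$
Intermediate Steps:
$l = - \frac{327}{4}$ ($l = \frac{1}{4} \left(-327\right) = - \frac{327}{4} \approx -81.75$)
$L = 125$ ($L = \left(-3 + 4 \cdot 2\right)^{3} = \left(-3 + 8\right)^{3} = 5^{3} = 125$)
$303 \left(l + L\right) - 381984 = 303 \left(- \frac{327}{4} + 125\right) - 381984 = 303 \cdot \frac{173}{4} - 381984 = \frac{52419}{4} - 381984 = - \frac{1475517}{4}$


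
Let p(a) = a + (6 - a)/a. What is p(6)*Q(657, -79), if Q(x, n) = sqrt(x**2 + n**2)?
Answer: 6*sqrt(437890) ≈ 3970.4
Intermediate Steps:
Q(x, n) = sqrt(n**2 + x**2)
p(a) = a + (6 - a)/a
p(6)*Q(657, -79) = (-1 + 6 + 6/6)*sqrt((-79)**2 + 657**2) = (-1 + 6 + 6*(1/6))*sqrt(6241 + 431649) = (-1 + 6 + 1)*sqrt(437890) = 6*sqrt(437890)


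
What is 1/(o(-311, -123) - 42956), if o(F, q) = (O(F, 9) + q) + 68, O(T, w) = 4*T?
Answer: -1/44255 ≈ -2.2596e-5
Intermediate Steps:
o(F, q) = 68 + q + 4*F (o(F, q) = (4*F + q) + 68 = (q + 4*F) + 68 = 68 + q + 4*F)
1/(o(-311, -123) - 42956) = 1/((68 - 123 + 4*(-311)) - 42956) = 1/((68 - 123 - 1244) - 42956) = 1/(-1299 - 42956) = 1/(-44255) = -1/44255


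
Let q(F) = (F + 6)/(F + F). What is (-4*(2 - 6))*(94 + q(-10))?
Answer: 7536/5 ≈ 1507.2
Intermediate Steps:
q(F) = (6 + F)/(2*F) (q(F) = (6 + F)/((2*F)) = (6 + F)*(1/(2*F)) = (6 + F)/(2*F))
(-4*(2 - 6))*(94 + q(-10)) = (-4*(2 - 6))*(94 + (½)*(6 - 10)/(-10)) = (-4*(-4))*(94 + (½)*(-⅒)*(-4)) = 16*(94 + ⅕) = 16*(471/5) = 7536/5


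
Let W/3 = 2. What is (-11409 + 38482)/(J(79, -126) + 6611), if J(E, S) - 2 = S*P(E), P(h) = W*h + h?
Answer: -27073/63065 ≈ -0.42929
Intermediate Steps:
W = 6 (W = 3*2 = 6)
P(h) = 7*h (P(h) = 6*h + h = 7*h)
J(E, S) = 2 + 7*E*S (J(E, S) = 2 + S*(7*E) = 2 + 7*E*S)
(-11409 + 38482)/(J(79, -126) + 6611) = (-11409 + 38482)/((2 + 7*79*(-126)) + 6611) = 27073/((2 - 69678) + 6611) = 27073/(-69676 + 6611) = 27073/(-63065) = 27073*(-1/63065) = -27073/63065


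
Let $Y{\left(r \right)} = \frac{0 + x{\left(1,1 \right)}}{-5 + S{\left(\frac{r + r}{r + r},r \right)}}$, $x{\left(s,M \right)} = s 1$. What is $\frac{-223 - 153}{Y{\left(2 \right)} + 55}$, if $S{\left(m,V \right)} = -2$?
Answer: $- \frac{329}{48} \approx -6.8542$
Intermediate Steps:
$x{\left(s,M \right)} = s$
$Y{\left(r \right)} = - \frac{1}{7}$ ($Y{\left(r \right)} = \frac{0 + 1}{-5 - 2} = 1 \frac{1}{-7} = 1 \left(- \frac{1}{7}\right) = - \frac{1}{7}$)
$\frac{-223 - 153}{Y{\left(2 \right)} + 55} = \frac{-223 - 153}{- \frac{1}{7} + 55} = - \frac{376}{\frac{384}{7}} = \left(-376\right) \frac{7}{384} = - \frac{329}{48}$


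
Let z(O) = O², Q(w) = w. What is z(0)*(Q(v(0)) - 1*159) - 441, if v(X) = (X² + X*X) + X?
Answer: -441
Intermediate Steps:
v(X) = X + 2*X² (v(X) = (X² + X²) + X = 2*X² + X = X + 2*X²)
z(0)*(Q(v(0)) - 1*159) - 441 = 0²*(0*(1 + 2*0) - 1*159) - 441 = 0*(0*(1 + 0) - 159) - 441 = 0*(0*1 - 159) - 441 = 0*(0 - 159) - 441 = 0*(-159) - 441 = 0 - 441 = -441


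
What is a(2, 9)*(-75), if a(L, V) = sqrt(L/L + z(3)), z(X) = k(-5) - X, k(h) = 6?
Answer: -150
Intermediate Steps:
z(X) = 6 - X
a(L, V) = 2 (a(L, V) = sqrt(L/L + (6 - 1*3)) = sqrt(1 + (6 - 3)) = sqrt(1 + 3) = sqrt(4) = 2)
a(2, 9)*(-75) = 2*(-75) = -150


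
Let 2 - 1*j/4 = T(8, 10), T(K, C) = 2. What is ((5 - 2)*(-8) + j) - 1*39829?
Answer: -39853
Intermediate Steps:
j = 0 (j = 8 - 4*2 = 8 - 8 = 0)
((5 - 2)*(-8) + j) - 1*39829 = ((5 - 2)*(-8) + 0) - 1*39829 = (3*(-8) + 0) - 39829 = (-24 + 0) - 39829 = -24 - 39829 = -39853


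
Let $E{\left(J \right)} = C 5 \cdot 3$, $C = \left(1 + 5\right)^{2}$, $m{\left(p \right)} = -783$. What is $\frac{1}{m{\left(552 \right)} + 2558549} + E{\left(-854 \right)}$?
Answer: $\frac{1381193641}{2557766} \approx 540.0$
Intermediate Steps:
$C = 36$ ($C = 6^{2} = 36$)
$E{\left(J \right)} = 540$ ($E{\left(J \right)} = 36 \cdot 5 \cdot 3 = 180 \cdot 3 = 540$)
$\frac{1}{m{\left(552 \right)} + 2558549} + E{\left(-854 \right)} = \frac{1}{-783 + 2558549} + 540 = \frac{1}{2557766} + 540 = \frac{1381193641}{2557766}$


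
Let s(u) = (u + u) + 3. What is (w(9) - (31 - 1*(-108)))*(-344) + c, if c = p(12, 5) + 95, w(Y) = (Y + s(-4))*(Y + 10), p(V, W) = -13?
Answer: 21754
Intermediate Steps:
s(u) = 3 + 2*u (s(u) = 2*u + 3 = 3 + 2*u)
w(Y) = (-5 + Y)*(10 + Y) (w(Y) = (Y + (3 + 2*(-4)))*(Y + 10) = (Y + (3 - 8))*(10 + Y) = (Y - 5)*(10 + Y) = (-5 + Y)*(10 + Y))
c = 82 (c = -13 + 95 = 82)
(w(9) - (31 - 1*(-108)))*(-344) + c = ((-50 + 9**2 + 5*9) - (31 - 1*(-108)))*(-344) + 82 = ((-50 + 81 + 45) - (31 + 108))*(-344) + 82 = (76 - 1*139)*(-344) + 82 = (76 - 139)*(-344) + 82 = -63*(-344) + 82 = 21672 + 82 = 21754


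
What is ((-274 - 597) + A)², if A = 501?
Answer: 136900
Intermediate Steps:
((-274 - 597) + A)² = ((-274 - 597) + 501)² = (-871 + 501)² = (-370)² = 136900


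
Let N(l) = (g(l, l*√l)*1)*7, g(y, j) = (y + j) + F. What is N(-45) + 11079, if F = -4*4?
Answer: 10652 - 945*I*√5 ≈ 10652.0 - 2113.1*I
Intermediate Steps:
F = -16
g(y, j) = -16 + j + y (g(y, j) = (y + j) - 16 = (j + y) - 16 = -16 + j + y)
N(l) = -112 + 7*l + 7*l^(3/2) (N(l) = ((-16 + l*√l + l)*1)*7 = ((-16 + l^(3/2) + l)*1)*7 = ((-16 + l + l^(3/2))*1)*7 = (-16 + l + l^(3/2))*7 = -112 + 7*l + 7*l^(3/2))
N(-45) + 11079 = (-112 + 7*(-45) + 7*(-45)^(3/2)) + 11079 = (-112 - 315 + 7*(-135*I*√5)) + 11079 = (-112 - 315 - 945*I*√5) + 11079 = (-427 - 945*I*√5) + 11079 = 10652 - 945*I*√5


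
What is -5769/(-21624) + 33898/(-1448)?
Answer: -30194035/1304648 ≈ -23.143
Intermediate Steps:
-5769/(-21624) + 33898/(-1448) = -5769*(-1/21624) + 33898*(-1/1448) = 1923/7208 - 16949/724 = -30194035/1304648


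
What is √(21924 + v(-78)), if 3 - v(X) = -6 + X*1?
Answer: √22011 ≈ 148.36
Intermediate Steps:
v(X) = 9 - X (v(X) = 3 - (-6 + X*1) = 3 - (-6 + X) = 3 + (6 - X) = 9 - X)
√(21924 + v(-78)) = √(21924 + (9 - 1*(-78))) = √(21924 + (9 + 78)) = √(21924 + 87) = √22011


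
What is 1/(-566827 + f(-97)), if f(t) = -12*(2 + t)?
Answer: -1/565687 ≈ -1.7678e-6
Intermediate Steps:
f(t) = -24 - 12*t
1/(-566827 + f(-97)) = 1/(-566827 + (-24 - 12*(-97))) = 1/(-566827 + (-24 + 1164)) = 1/(-566827 + 1140) = 1/(-565687) = -1/565687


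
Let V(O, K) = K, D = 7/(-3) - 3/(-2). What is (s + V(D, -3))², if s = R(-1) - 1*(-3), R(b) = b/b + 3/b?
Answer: 4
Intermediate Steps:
R(b) = 1 + 3/b
D = -⅚ (D = 7*(-⅓) - 3*(-½) = -7/3 + 3/2 = -⅚ ≈ -0.83333)
s = 1 (s = (3 - 1)/(-1) - 1*(-3) = -1*2 + 3 = -2 + 3 = 1)
(s + V(D, -3))² = (1 - 3)² = (-2)² = 4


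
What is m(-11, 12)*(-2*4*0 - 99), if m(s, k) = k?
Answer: -1188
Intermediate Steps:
m(-11, 12)*(-2*4*0 - 99) = 12*(-2*4*0 - 99) = 12*(-8*0 - 99) = 12*(0 - 99) = 12*(-99) = -1188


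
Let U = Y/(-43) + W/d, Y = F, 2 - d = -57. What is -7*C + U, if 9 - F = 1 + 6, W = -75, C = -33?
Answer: 582704/2537 ≈ 229.68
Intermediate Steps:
d = 59 (d = 2 - 1*(-57) = 2 + 57 = 59)
F = 2 (F = 9 - (1 + 6) = 9 - 1*7 = 9 - 7 = 2)
Y = 2
U = -3343/2537 (U = 2/(-43) - 75/59 = 2*(-1/43) - 75*1/59 = -2/43 - 75/59 = -3343/2537 ≈ -1.3177)
-7*C + U = -7*(-33) - 3343/2537 = 231 - 3343/2537 = 582704/2537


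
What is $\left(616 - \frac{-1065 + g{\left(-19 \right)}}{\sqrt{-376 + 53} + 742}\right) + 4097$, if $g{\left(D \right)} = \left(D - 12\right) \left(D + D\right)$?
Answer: $\frac{2596246585}{550887} + \frac{113 i \sqrt{323}}{550887} \approx 4712.9 + 0.0036865 i$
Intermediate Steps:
$g{\left(D \right)} = 2 D \left(-12 + D\right)$ ($g{\left(D \right)} = \left(-12 + D\right) 2 D = 2 D \left(-12 + D\right)$)
$\left(616 - \frac{-1065 + g{\left(-19 \right)}}{\sqrt{-376 + 53} + 742}\right) + 4097 = \left(616 - \frac{-1065 + 2 \left(-19\right) \left(-12 - 19\right)}{\sqrt{-376 + 53} + 742}\right) + 4097 = \left(616 - \frac{-1065 + 2 \left(-19\right) \left(-31\right)}{\sqrt{-323} + 742}\right) + 4097 = \left(616 - \frac{-1065 + 1178}{i \sqrt{323} + 742}\right) + 4097 = \left(616 - \frac{113}{742 + i \sqrt{323}}\right) + 4097 = 4713 - \frac{113}{742 + i \sqrt{323}}$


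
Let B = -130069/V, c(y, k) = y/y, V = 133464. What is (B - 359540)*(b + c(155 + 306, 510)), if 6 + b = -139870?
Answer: 2237336835327125/44488 ≈ 5.0291e+10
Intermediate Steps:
c(y, k) = 1
b = -139876 (b = -6 - 139870 = -139876)
B = -130069/133464 ≈ -0.97456
(B - 359540)*(b + c(155 + 306, 510)) = (-130069/133464 - 359540)*(-139876 + 1) = -47985776629/133464*(-139875) = 2237336835327125/44488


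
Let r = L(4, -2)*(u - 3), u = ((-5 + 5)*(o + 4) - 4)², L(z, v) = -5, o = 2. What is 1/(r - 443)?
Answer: -1/508 ≈ -0.0019685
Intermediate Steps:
u = 16 (u = ((-5 + 5)*(2 + 4) - 4)² = (0*6 - 4)² = (0 - 4)² = (-4)² = 16)
r = -65 (r = -5*(16 - 3) = -5*13 = -65)
1/(r - 443) = 1/(-65 - 443) = 1/(-508) = -1/508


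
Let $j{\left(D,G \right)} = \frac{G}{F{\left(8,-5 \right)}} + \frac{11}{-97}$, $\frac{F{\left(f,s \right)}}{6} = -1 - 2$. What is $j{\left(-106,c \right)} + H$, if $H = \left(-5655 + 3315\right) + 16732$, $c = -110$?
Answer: $\frac{12569452}{873} \approx 14398.0$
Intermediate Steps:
$F{\left(f,s \right)} = -18$ ($F{\left(f,s \right)} = 6 \left(-1 - 2\right) = 6 \left(-3\right) = -18$)
$j{\left(D,G \right)} = - \frac{11}{97} - \frac{G}{18}$ ($j{\left(D,G \right)} = \frac{G}{-18} + \frac{11}{-97} = G \left(- \frac{1}{18}\right) + 11 \left(- \frac{1}{97}\right) = - \frac{G}{18} - \frac{11}{97} = - \frac{11}{97} - \frac{G}{18}$)
$H = 14392$ ($H = -2340 + 16732 = 14392$)
$j{\left(-106,c \right)} + H = \left(- \frac{11}{97} - - \frac{55}{9}\right) + 14392 = \left(- \frac{11}{97} + \frac{55}{9}\right) + 14392 = \frac{5236}{873} + 14392 = \frac{12569452}{873}$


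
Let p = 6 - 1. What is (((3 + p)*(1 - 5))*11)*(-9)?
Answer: 3168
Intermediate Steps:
p = 5
(((3 + p)*(1 - 5))*11)*(-9) = (((3 + 5)*(1 - 5))*11)*(-9) = ((8*(-4))*11)*(-9) = -32*11*(-9) = -352*(-9) = 3168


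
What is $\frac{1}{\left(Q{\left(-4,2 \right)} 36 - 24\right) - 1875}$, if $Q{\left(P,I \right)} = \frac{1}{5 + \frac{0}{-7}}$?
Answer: $- \frac{5}{9459} \approx -0.0005286$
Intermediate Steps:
$Q{\left(P,I \right)} = \frac{1}{5}$ ($Q{\left(P,I \right)} = \frac{1}{5 + 0 \left(- \frac{1}{7}\right)} = \frac{1}{5 + 0} = \frac{1}{5}$)
$\frac{1}{\left(Q{\left(-4,2 \right)} 36 - 24\right) - 1875} = \frac{1}{\left(\frac{1}{5} \cdot 36 - 24\right) - 1875} = \frac{1}{\left(\frac{36}{5} - 24\right) - 1875} = \frac{1}{- \frac{84}{5} - 1875} = \frac{1}{- \frac{9459}{5}} = - \frac{5}{9459}$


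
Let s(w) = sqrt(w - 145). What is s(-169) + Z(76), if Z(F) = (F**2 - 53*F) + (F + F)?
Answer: 1900 + I*sqrt(314) ≈ 1900.0 + 17.72*I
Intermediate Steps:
s(w) = sqrt(-145 + w)
Z(F) = F**2 - 51*F (Z(F) = (F**2 - 53*F) + 2*F = F**2 - 51*F)
s(-169) + Z(76) = sqrt(-145 - 169) + 76*(-51 + 76) = sqrt(-314) + 76*25 = I*sqrt(314) + 1900 = 1900 + I*sqrt(314)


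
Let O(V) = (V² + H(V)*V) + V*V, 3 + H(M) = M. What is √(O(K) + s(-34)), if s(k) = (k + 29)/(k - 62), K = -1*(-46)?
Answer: √3576990/24 ≈ 78.804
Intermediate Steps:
K = 46
s(k) = (29 + k)/(-62 + k)
H(M) = -3 + M
O(V) = 2*V² + V*(-3 + V) (O(V) = (V² + (-3 + V)*V) + V*V = (V² + V*(-3 + V)) + V² = 2*V² + V*(-3 + V))
√(O(K) + s(-34)) = √(3*46*(-1 + 46) + (29 - 34)/(-62 - 34)) = √(3*46*45 - 5/(-96)) = √(6210 - 1/96*(-5)) = √(6210 + 5/96) = √(596165/96) = √3576990/24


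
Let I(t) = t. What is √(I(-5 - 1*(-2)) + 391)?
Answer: 2*√97 ≈ 19.698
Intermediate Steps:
√(I(-5 - 1*(-2)) + 391) = √((-5 - 1*(-2)) + 391) = √((-5 + 2) + 391) = √(-3 + 391) = √388 = 2*√97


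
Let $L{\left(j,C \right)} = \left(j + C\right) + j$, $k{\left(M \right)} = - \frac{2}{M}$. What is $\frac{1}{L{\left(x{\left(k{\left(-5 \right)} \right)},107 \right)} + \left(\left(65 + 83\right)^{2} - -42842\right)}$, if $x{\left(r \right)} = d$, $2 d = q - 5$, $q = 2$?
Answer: $\frac{1}{64850} \approx 1.542 \cdot 10^{-5}$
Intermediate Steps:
$d = - \frac{3}{2}$ ($d = \frac{2 - 5}{2} = \frac{1}{2} \left(-3\right) = - \frac{3}{2} \approx -1.5$)
$x{\left(r \right)} = - \frac{3}{2}$
$L{\left(j,C \right)} = C + 2 j$ ($L{\left(j,C \right)} = \left(C + j\right) + j = C + 2 j$)
$\frac{1}{L{\left(x{\left(k{\left(-5 \right)} \right)},107 \right)} + \left(\left(65 + 83\right)^{2} - -42842\right)} = \frac{1}{\left(107 + 2 \left(- \frac{3}{2}\right)\right) + \left(\left(65 + 83\right)^{2} - -42842\right)} = \frac{1}{\left(107 - 3\right) + \left(148^{2} + 42842\right)} = \frac{1}{104 + \left(21904 + 42842\right)} = \frac{1}{104 + 64746} = \frac{1}{64850}$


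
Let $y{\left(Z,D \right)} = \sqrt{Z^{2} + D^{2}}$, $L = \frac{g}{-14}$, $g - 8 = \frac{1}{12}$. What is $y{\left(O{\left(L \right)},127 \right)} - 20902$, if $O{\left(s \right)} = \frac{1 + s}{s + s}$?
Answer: $-20902 + \frac{\sqrt{607036085}}{194} \approx -20775.0$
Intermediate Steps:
$g = \frac{97}{12}$ ($g = 8 + \frac{1}{12} = \frac{97}{12} \approx 8.0833$)
$L = - \frac{97}{168}$ ($L = \frac{97}{12 \left(-14\right)} = \frac{97}{12} \left(- \frac{1}{14}\right) = - \frac{97}{168} \approx -0.57738$)
$O{\left(s \right)} = \frac{1 + s}{2 s}$
$y{\left(Z,D \right)} = \sqrt{D^{2} + Z^{2}}$
$y{\left(O{\left(L \right)},127 \right)} - 20902 = \sqrt{127^{2} + \left(\frac{1 - \frac{97}{168}}{2 \left(- \frac{97}{168}\right)}\right)^{2}} - 20902 = \sqrt{16129 + \left(\frac{1}{2} \left(- \frac{168}{97}\right) \frac{71}{168}\right)^{2}} - 20902 = \sqrt{16129 + \left(- \frac{71}{194}\right)^{2}} - 20902 = \sqrt{16129 + \frac{5041}{37636}} - 20902 = \sqrt{\frac{607036085}{37636}} - 20902 = \frac{\sqrt{607036085}}{194} - 20902 = -20902 + \frac{\sqrt{607036085}}{194}$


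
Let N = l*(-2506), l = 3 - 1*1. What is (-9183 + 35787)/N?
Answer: -6651/1253 ≈ -5.3081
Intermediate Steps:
l = 2 (l = 3 - 1 = 2)
N = -5012 (N = 2*(-2506) = -5012)
(-9183 + 35787)/N = (-9183 + 35787)/(-5012) = 26604*(-1/5012) = -6651/1253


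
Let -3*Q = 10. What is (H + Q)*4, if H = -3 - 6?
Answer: -148/3 ≈ -49.333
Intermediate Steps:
Q = -10/3 (Q = -1/3*10 = -10/3 ≈ -3.3333)
H = -9
(H + Q)*4 = (-9 - 10/3)*4 = -37/3*4 = -148/3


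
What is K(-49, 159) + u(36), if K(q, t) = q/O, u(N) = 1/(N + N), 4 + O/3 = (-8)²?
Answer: -31/120 ≈ -0.25833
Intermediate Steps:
O = 180 (O = -12 + 3*(-8)² = -12 + 3*64 = -12 + 192 = 180)
u(N) = 1/(2*N)
K(q, t) = q/180
K(-49, 159) + u(36) = (1/180)*(-49) + (½)/36 = -49/180 + (½)*(1/36) = -49/180 + 1/72 = -31/120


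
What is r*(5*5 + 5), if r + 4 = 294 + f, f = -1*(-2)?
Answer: 8760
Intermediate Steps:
f = 2
r = 292 (r = -4 + (294 + 2) = -4 + 296 = 292)
r*(5*5 + 5) = 292*(5*5 + 5) = 292*(25 + 5) = 292*30 = 8760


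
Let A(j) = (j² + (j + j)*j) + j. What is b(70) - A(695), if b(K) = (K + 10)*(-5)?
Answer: -1450170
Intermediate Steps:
b(K) = -50 - 5*K (b(K) = (10 + K)*(-5) = -50 - 5*K)
A(j) = j + 3*j² (A(j) = (j² + (2*j)*j) + j = (j² + 2*j²) + j = 3*j² + j = j + 3*j²)
b(70) - A(695) = (-50 - 5*70) - 695*(1 + 3*695) = (-50 - 350) - 695*(1 + 2085) = -400 - 695*2086 = -400 - 1*1449770 = -400 - 1449770 = -1450170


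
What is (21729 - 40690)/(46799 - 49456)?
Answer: 18961/2657 ≈ 7.1362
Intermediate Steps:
(21729 - 40690)/(46799 - 49456) = -18961/(-2657) = -18961*(-1/2657) = 18961/2657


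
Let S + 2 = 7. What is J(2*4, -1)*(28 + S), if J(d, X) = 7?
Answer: 231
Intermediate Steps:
S = 5 (S = -2 + 7 = 5)
J(2*4, -1)*(28 + S) = 7*(28 + 5) = 7*33 = 231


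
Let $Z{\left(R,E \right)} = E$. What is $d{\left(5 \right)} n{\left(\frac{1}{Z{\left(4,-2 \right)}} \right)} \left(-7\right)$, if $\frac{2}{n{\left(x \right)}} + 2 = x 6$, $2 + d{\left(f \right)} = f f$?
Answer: $\frac{322}{5} \approx 64.4$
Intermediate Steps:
$d{\left(f \right)} = -2 + f^{2}$ ($d{\left(f \right)} = -2 + f f = -2 + f^{2}$)
$n{\left(x \right)} = \frac{2}{-2 + 6 x}$ ($n{\left(x \right)} = \frac{2}{-2 + x 6} = \frac{2}{-2 + 6 x}$)
$d{\left(5 \right)} n{\left(\frac{1}{Z{\left(4,-2 \right)}} \right)} \left(-7\right) = \frac{-2 + 5^{2}}{-1 + \frac{3}{-2}} \left(-7\right) = \frac{-2 + 25}{-1 + 3 \left(- \frac{1}{2}\right)} \left(-7\right) = \frac{23}{-1 - \frac{3}{2}} \left(-7\right) = \frac{23}{- \frac{5}{2}} \left(-7\right) = 23 \left(- \frac{2}{5}\right) \left(-7\right) = \left(- \frac{46}{5}\right) \left(-7\right) = \frac{322}{5}$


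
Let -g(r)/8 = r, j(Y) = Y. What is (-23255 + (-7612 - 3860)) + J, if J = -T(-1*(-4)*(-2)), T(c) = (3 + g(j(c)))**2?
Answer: -39216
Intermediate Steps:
g(r) = -8*r
T(c) = (3 - 8*c)**2
J = -4489 (J = -(-3 + 8*(-1*(-4)*(-2)))**2 = -(-3 + 8*(4*(-2)))**2 = -(-3 + 8*(-8))**2 = -(-3 - 64)**2 = -1*(-67)**2 = -1*4489 = -4489)
(-23255 + (-7612 - 3860)) + J = (-23255 + (-7612 - 3860)) - 4489 = (-23255 - 11472) - 4489 = -34727 - 4489 = -39216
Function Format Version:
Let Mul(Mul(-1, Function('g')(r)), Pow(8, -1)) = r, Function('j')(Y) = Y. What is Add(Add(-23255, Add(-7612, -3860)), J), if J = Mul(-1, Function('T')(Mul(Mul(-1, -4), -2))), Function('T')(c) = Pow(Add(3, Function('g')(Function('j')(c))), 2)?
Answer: -39216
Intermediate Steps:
Function('g')(r) = Mul(-8, r)
Function('T')(c) = Pow(Add(3, Mul(-8, c)), 2)
J = -4489 (J = Mul(-1, Pow(Add(-3, Mul(8, Mul(Mul(-1, -4), -2))), 2)) = Mul(-1, Pow(Add(-3, Mul(8, Mul(4, -2))), 2)) = Mul(-1, Pow(Add(-3, Mul(8, -8)), 2)) = Mul(-1, Pow(Add(-3, -64), 2)) = Mul(-1, Pow(-67, 2)) = Mul(-1, 4489) = -4489)
Add(Add(-23255, Add(-7612, -3860)), J) = Add(Add(-23255, Add(-7612, -3860)), -4489) = Add(Add(-23255, -11472), -4489) = Add(-34727, -4489) = -39216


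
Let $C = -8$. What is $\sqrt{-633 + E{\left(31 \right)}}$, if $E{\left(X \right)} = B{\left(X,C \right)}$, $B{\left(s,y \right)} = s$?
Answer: $i \sqrt{602} \approx 24.536 i$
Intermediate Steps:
$E{\left(X \right)} = X$
$\sqrt{-633 + E{\left(31 \right)}} = \sqrt{-633 + 31} = \sqrt{-602} = i \sqrt{602}$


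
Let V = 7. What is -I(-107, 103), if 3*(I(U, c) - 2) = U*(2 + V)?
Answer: 319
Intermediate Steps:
I(U, c) = 2 + 3*U (I(U, c) = 2 + (U*(2 + 7))/3 = 2 + (U*9)/3 = 2 + (9*U)/3 = 2 + 3*U)
-I(-107, 103) = -(2 + 3*(-107)) = -(2 - 321) = -1*(-319) = 319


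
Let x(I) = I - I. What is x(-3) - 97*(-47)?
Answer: 4559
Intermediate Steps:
x(I) = 0
x(-3) - 97*(-47) = 0 - 97*(-47) = 0 + 4559 = 4559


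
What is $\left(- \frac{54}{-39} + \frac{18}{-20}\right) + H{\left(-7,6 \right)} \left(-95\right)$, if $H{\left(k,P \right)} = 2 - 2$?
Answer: $\frac{63}{130} \approx 0.48462$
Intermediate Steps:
$H{\left(k,P \right)} = 0$
$\left(- \frac{54}{-39} + \frac{18}{-20}\right) + H{\left(-7,6 \right)} \left(-95\right) = \left(- \frac{54}{-39} + \frac{18}{-20}\right) + 0 \left(-95\right) = \left(\left(-54\right) \left(- \frac{1}{39}\right) + 18 \left(- \frac{1}{20}\right)\right) + 0 = \left(\frac{18}{13} - \frac{9}{10}\right) + 0 = \frac{63}{130} + 0 = \frac{63}{130}$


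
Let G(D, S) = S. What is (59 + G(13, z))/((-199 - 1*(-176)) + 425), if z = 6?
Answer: 65/402 ≈ 0.16169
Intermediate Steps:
(59 + G(13, z))/((-199 - 1*(-176)) + 425) = (59 + 6)/((-199 - 1*(-176)) + 425) = 65/((-199 + 176) + 425) = 65/(-23 + 425) = 65/402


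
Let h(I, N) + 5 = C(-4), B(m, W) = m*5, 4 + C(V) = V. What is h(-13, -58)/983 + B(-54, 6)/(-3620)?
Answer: 21835/355846 ≈ 0.061361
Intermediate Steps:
C(V) = -4 + V
B(m, W) = 5*m
h(I, N) = -13 (h(I, N) = -5 + (-4 - 4) = -5 - 8 = -13)
h(-13, -58)/983 + B(-54, 6)/(-3620) = -13/983 + (5*(-54))/(-3620) = -13*1/983 - 270*(-1/3620) = -13/983 + 27/362 = 21835/355846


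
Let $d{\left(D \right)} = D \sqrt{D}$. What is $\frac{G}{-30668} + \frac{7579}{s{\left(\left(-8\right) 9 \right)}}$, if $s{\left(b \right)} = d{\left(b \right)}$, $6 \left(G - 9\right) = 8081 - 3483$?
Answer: $- \frac{1163}{46002} + \frac{7579 i \sqrt{2}}{864} \approx -0.025282 + 12.405 i$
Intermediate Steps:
$G = \frac{2326}{3}$ ($G = 9 + \frac{8081 - 3483}{6} = 9 + \frac{1}{6} \cdot 4598 = 9 + \frac{2299}{3} = \frac{2326}{3} \approx 775.33$)
$d{\left(D \right)} = D^{\frac{3}{2}}$
$s{\left(b \right)} = b^{\frac{3}{2}}$
$\frac{G}{-30668} + \frac{7579}{s{\left(\left(-8\right) 9 \right)}} = \frac{2326}{3 \left(-30668\right)} + \frac{7579}{\left(\left(-8\right) 9\right)^{\frac{3}{2}}} = \frac{2326}{3} \left(- \frac{1}{30668}\right) + \frac{7579}{\left(-72\right)^{\frac{3}{2}}} = - \frac{1163}{46002} + \frac{7579}{\left(-432\right) i \sqrt{2}} = - \frac{1163}{46002} + 7579 \frac{i \sqrt{2}}{864} = - \frac{1163}{46002} + \frac{7579 i \sqrt{2}}{864}$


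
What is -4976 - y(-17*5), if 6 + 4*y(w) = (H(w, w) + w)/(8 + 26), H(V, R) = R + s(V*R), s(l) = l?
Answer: -40211/8 ≈ -5026.4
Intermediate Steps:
H(V, R) = R + R*V (H(V, R) = R + V*R = R + R*V)
y(w) = -3/2 + w/136 + w*(1 + w)/136 (y(w) = -3/2 + ((w*(1 + w) + w)/(8 + 26))/4 = -3/2 + ((w + w*(1 + w))/34)/4 = -3/2 + ((w + w*(1 + w))*(1/34))/4 = -3/2 + (w/34 + w*(1 + w)/34)/4 = -3/2 + (w/136 + w*(1 + w)/136) = -3/2 + w/136 + w*(1 + w)/136)
-4976 - y(-17*5) = -4976 - (-3/2 + (-17*5)/68 + (-17*5)²/136) = -4976 - (-3/2 + (1/68)*(-85) + (1/136)*(-85)²) = -4976 - (-3/2 - 5/4 + (1/136)*7225) = -4976 - (-3/2 - 5/4 + 425/8) = -4976 - 1*403/8 = -4976 - 403/8 = -40211/8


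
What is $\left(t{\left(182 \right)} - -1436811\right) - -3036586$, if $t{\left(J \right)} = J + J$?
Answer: $4473761$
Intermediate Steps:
$t{\left(J \right)} = 2 J$
$\left(t{\left(182 \right)} - -1436811\right) - -3036586 = \left(2 \cdot 182 - -1436811\right) - -3036586 = \left(364 + 1436811\right) + 3036586 = 1437175 + 3036586 = 4473761$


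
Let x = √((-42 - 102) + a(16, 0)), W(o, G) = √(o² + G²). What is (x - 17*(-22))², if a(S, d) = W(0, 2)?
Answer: (374 + I*√142)² ≈ 1.3973e+5 + 8913.5*I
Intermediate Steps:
W(o, G) = √(G² + o²)
a(S, d) = 2 (a(S, d) = √(2² + 0²) = √(4 + 0) = √4 = 2)
x = I*√142 (x = √((-42 - 102) + 2) = √(-144 + 2) = √(-142) = I*√142 ≈ 11.916*I)
(x - 17*(-22))² = (I*√142 - 17*(-22))² = (I*√142 + 374)² = (374 + I*√142)²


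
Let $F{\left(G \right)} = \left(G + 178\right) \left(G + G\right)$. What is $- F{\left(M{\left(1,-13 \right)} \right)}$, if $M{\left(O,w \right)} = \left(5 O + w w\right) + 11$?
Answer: $-134310$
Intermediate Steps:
$M{\left(O,w \right)} = 11 + w^{2} + 5 O$ ($M{\left(O,w \right)} = \left(5 O + w^{2}\right) + 11 = \left(w^{2} + 5 O\right) + 11 = 11 + w^{2} + 5 O$)
$F{\left(G \right)} = 2 G \left(178 + G\right)$ ($F{\left(G \right)} = \left(178 + G\right) 2 G = 2 G \left(178 + G\right)$)
$- F{\left(M{\left(1,-13 \right)} \right)} = - 2 \left(11 + \left(-13\right)^{2} + 5 \cdot 1\right) \left(178 + \left(11 + \left(-13\right)^{2} + 5 \cdot 1\right)\right) = - 2 \left(11 + 169 + 5\right) \left(178 + \left(11 + 169 + 5\right)\right) = - 2 \cdot 185 \left(178 + 185\right) = - 2 \cdot 185 \cdot 363 = \left(-1\right) 134310 = -134310$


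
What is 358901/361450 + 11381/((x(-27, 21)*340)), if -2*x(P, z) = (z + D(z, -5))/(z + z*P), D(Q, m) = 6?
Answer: 74923568443/55301850 ≈ 1354.8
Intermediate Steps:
x(P, z) = -(6 + z)/(2*(z + P*z)) (x(P, z) = -(z + 6)/(2*(z + z*P)) = -(6 + z)/(2*(z + P*z)))
358901/361450 + 11381/((x(-27, 21)*340)) = 358901/361450 + 11381/((((1/2)*(-6 - 1*21)/(21*(1 - 27)))*340)) = 358901*(1/361450) + 11381/((((1/2)*(1/21)*(-6 - 21)/(-26))*340)) = 358901/361450 + 11381/((((1/2)*(1/21)*(-1/26)*(-27))*340)) = 358901/361450 + 11381/(((9/364)*340)) = 358901/361450 + 11381/(765/91) = 358901/361450 + 11381*(91/765) = 358901/361450 + 1035671/765 = 74923568443/55301850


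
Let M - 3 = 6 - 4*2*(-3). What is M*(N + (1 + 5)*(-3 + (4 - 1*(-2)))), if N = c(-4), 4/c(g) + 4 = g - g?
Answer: 561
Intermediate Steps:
c(g) = -1 (c(g) = 4/(-4 + (g - g)) = 4/(-4 + 0) = 4/(-4) = 4*(-¼) = -1)
N = -1
M = 33 (M = 3 + (6 - 4*2*(-3)) = 3 + (6 - 8*(-3)) = 3 + (6 - 1*(-24)) = 3 + (6 + 24) = 3 + 30 = 33)
M*(N + (1 + 5)*(-3 + (4 - 1*(-2)))) = 33*(-1 + (1 + 5)*(-3 + (4 - 1*(-2)))) = 33*(-1 + 6*(-3 + (4 + 2))) = 33*(-1 + 6*(-3 + 6)) = 33*(-1 + 6*3) = 33*(-1 + 18) = 33*17 = 561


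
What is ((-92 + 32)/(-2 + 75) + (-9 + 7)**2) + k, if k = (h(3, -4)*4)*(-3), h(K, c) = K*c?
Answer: 10744/73 ≈ 147.18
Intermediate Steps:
k = 144 (k = ((3*(-4))*4)*(-3) = -12*4*(-3) = -48*(-3) = 144)
((-92 + 32)/(-2 + 75) + (-9 + 7)**2) + k = ((-92 + 32)/(-2 + 75) + (-9 + 7)**2) + 144 = (-60/73 + (-2)**2) + 144 = (-60*1/73 + 4) + 144 = (-60/73 + 4) + 144 = 232/73 + 144 = 10744/73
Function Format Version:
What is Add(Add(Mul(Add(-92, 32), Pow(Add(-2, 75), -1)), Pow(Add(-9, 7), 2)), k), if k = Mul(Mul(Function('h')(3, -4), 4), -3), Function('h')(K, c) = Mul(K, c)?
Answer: Rational(10744, 73) ≈ 147.18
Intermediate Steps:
k = 144 (k = Mul(Mul(Mul(3, -4), 4), -3) = Mul(Mul(-12, 4), -3) = Mul(-48, -3) = 144)
Add(Add(Mul(Add(-92, 32), Pow(Add(-2, 75), -1)), Pow(Add(-9, 7), 2)), k) = Add(Add(Mul(Add(-92, 32), Pow(Add(-2, 75), -1)), Pow(Add(-9, 7), 2)), 144) = Add(Add(Mul(-60, Pow(73, -1)), Pow(-2, 2)), 144) = Add(Add(Mul(-60, Rational(1, 73)), 4), 144) = Add(Add(Rational(-60, 73), 4), 144) = Add(Rational(232, 73), 144) = Rational(10744, 73)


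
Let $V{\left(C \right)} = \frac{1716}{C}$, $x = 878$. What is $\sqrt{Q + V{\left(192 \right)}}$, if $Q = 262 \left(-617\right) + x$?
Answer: $\frac{i \sqrt{2572273}}{4} \approx 400.96 i$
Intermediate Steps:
$Q = -160776$ ($Q = 262 \left(-617\right) + 878 = -161654 + 878 = -160776$)
$\sqrt{Q + V{\left(192 \right)}} = \sqrt{-160776 + \frac{1716}{192}} = \sqrt{-160776 + 1716 \cdot \frac{1}{192}} = \sqrt{-160776 + \frac{143}{16}} = \sqrt{- \frac{2572273}{16}} = \frac{i \sqrt{2572273}}{4}$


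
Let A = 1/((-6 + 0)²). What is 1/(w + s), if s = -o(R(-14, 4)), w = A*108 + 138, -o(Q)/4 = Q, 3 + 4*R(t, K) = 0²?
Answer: 1/138 ≈ 0.0072464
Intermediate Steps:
R(t, K) = -¾ (R(t, K) = -¾ + (¼)*0² = -¾ + (¼)*0 = -¾ + 0 = -¾)
o(Q) = -4*Q
A = 1/36 (A = 1/((-6)²) = 1/36 ≈ 0.027778)
w = 141 (w = (1/36)*108 + 138 = 3 + 138 = 141)
s = -3 (s = -(-4)*(-3)/4 = -1*3 = -3)
1/(w + s) = 1/(141 - 3) = 1/138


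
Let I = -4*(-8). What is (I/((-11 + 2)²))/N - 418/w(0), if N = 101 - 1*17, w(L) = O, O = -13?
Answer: 711122/22113 ≈ 32.159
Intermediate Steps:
w(L) = -13
N = 84 (N = 101 - 17 = 84)
I = 32
(I/((-11 + 2)²))/N - 418/w(0) = (32/((-11 + 2)²))/84 - 418/(-13) = (32/((-9)²))*(1/84) - 418*(-1/13) = (32/81)*(1/84) + 418/13 = 8/1701 + 418/13 = 711122/22113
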